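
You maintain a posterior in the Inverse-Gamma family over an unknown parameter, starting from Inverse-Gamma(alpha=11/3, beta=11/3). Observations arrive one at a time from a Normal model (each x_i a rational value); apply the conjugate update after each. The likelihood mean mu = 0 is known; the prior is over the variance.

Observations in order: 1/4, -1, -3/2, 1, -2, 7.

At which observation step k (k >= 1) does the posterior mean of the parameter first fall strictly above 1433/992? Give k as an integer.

k = 5

obs 1: x=1/4 → posterior Inverse-Gamma(25/6, 355/96)
obs 2: x=-1 → posterior Inverse-Gamma(14/3, 403/96)
obs 3: x=-3/2 → posterior Inverse-Gamma(31/6, 511/96)
obs 4: x=1 → posterior Inverse-Gamma(17/3, 559/96)
obs 5: x=-2 → posterior Inverse-Gamma(37/6, 751/96)
obs 6: x=7 → posterior Inverse-Gamma(20/3, 3103/96)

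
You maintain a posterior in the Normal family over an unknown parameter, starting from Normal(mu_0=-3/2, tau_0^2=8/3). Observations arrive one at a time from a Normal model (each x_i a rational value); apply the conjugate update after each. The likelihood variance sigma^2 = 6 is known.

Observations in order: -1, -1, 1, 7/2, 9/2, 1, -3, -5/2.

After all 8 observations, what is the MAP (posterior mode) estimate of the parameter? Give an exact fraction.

obs 1: x=-1 → posterior Normal(-35/26, 24/13)
obs 2: x=-1 → posterior Normal(-43/34, 24/17)
obs 3: x=1 → posterior Normal(-5/6, 8/7)
obs 4: x=7/2 → posterior Normal(-7/50, 24/25)
obs 5: x=9/2 → posterior Normal(1/2, 24/29)
obs 6: x=1 → posterior Normal(37/66, 8/11)
obs 7: x=-3 → posterior Normal(13/74, 24/37)
obs 8: x=-5/2 → posterior Normal(-7/82, 24/41)

-7/82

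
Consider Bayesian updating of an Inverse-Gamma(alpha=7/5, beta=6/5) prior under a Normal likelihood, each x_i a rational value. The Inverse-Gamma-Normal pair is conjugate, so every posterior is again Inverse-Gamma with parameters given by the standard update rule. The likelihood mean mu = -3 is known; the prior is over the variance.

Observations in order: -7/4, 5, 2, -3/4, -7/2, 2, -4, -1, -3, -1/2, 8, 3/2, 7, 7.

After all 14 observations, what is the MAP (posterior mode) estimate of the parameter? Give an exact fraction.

19031/752

obs 1: x=-7/4 → posterior Inverse-Gamma(19/10, 317/160)
obs 2: x=5 → posterior Inverse-Gamma(12/5, 5437/160)
obs 3: x=2 → posterior Inverse-Gamma(29/10, 7437/160)
obs 4: x=-3/4 → posterior Inverse-Gamma(17/5, 3921/80)
obs 5: x=-7/2 → posterior Inverse-Gamma(39/10, 3931/80)
obs 6: x=2 → posterior Inverse-Gamma(22/5, 4931/80)
obs 7: x=-4 → posterior Inverse-Gamma(49/10, 4971/80)
obs 8: x=-1 → posterior Inverse-Gamma(27/5, 5131/80)
obs 9: x=-3 → posterior Inverse-Gamma(59/10, 5131/80)
obs 10: x=-1/2 → posterior Inverse-Gamma(32/5, 5381/80)
obs 11: x=8 → posterior Inverse-Gamma(69/10, 10221/80)
obs 12: x=3/2 → posterior Inverse-Gamma(37/5, 11031/80)
obs 13: x=7 → posterior Inverse-Gamma(79/10, 15031/80)
obs 14: x=7 → posterior Inverse-Gamma(42/5, 19031/80)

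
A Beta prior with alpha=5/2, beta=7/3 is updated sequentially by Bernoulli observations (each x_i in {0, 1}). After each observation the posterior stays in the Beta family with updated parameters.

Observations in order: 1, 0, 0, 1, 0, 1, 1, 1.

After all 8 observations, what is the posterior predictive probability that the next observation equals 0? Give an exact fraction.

32/77

obs 1: x=1 → posterior Beta(7/2, 7/3)
obs 2: x=0 → posterior Beta(7/2, 10/3)
obs 3: x=0 → posterior Beta(7/2, 13/3)
obs 4: x=1 → posterior Beta(9/2, 13/3)
obs 5: x=0 → posterior Beta(9/2, 16/3)
obs 6: x=1 → posterior Beta(11/2, 16/3)
obs 7: x=1 → posterior Beta(13/2, 16/3)
obs 8: x=1 → posterior Beta(15/2, 16/3)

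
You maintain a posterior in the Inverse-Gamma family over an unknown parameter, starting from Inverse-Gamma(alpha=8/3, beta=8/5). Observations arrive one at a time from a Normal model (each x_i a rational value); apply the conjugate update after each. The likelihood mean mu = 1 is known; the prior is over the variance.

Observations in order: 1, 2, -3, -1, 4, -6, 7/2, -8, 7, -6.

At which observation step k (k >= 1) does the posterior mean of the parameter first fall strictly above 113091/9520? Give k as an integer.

k = 8

obs 1: x=1 → posterior Inverse-Gamma(19/6, 8/5)
obs 2: x=2 → posterior Inverse-Gamma(11/3, 21/10)
obs 3: x=-3 → posterior Inverse-Gamma(25/6, 101/10)
obs 4: x=-1 → posterior Inverse-Gamma(14/3, 121/10)
obs 5: x=4 → posterior Inverse-Gamma(31/6, 83/5)
obs 6: x=-6 → posterior Inverse-Gamma(17/3, 411/10)
obs 7: x=7/2 → posterior Inverse-Gamma(37/6, 1769/40)
obs 8: x=-8 → posterior Inverse-Gamma(20/3, 3389/40)
obs 9: x=7 → posterior Inverse-Gamma(43/6, 4109/40)
obs 10: x=-6 → posterior Inverse-Gamma(23/3, 5089/40)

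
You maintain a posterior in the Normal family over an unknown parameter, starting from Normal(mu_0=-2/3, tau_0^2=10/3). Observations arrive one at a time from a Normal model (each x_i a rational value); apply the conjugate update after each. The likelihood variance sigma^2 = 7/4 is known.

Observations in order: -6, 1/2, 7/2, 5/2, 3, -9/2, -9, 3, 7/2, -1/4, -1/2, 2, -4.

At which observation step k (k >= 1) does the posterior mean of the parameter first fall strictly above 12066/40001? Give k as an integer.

k = 5

obs 1: x=-6 → posterior Normal(-254/61, 70/61)
obs 2: x=1/2 → posterior Normal(-234/101, 70/101)
obs 3: x=7/2 → posterior Normal(-2/3, 70/141)
obs 4: x=5/2 → posterior Normal(6/181, 70/181)
obs 5: x=3 → posterior Normal(126/221, 70/221)
obs 6: x=-9/2 → posterior Normal(-6/29, 70/261)
obs 7: x=-9 → posterior Normal(-414/301, 10/43)
obs 8: x=3 → posterior Normal(-294/341, 70/341)
obs 9: x=7/2 → posterior Normal(-154/381, 70/381)
obs 10: x=-1/4 → posterior Normal(-164/421, 70/421)
obs 11: x=-1/2 → posterior Normal(-184/461, 70/461)
obs 12: x=2 → posterior Normal(-104/501, 70/501)
obs 13: x=-4 → posterior Normal(-264/541, 70/541)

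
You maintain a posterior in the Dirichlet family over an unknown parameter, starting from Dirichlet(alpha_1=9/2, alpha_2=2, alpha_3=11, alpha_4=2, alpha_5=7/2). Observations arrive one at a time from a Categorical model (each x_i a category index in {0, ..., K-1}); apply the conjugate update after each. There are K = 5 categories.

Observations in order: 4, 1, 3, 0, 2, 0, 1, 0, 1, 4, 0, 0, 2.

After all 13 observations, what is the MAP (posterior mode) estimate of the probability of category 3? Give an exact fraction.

2/31

obs 1: x=4 → posterior Dirichlet(9/2, 2, 11, 2, 9/2)
obs 2: x=1 → posterior Dirichlet(9/2, 3, 11, 2, 9/2)
obs 3: x=3 → posterior Dirichlet(9/2, 3, 11, 3, 9/2)
obs 4: x=0 → posterior Dirichlet(11/2, 3, 11, 3, 9/2)
obs 5: x=2 → posterior Dirichlet(11/2, 3, 12, 3, 9/2)
obs 6: x=0 → posterior Dirichlet(13/2, 3, 12, 3, 9/2)
obs 7: x=1 → posterior Dirichlet(13/2, 4, 12, 3, 9/2)
obs 8: x=0 → posterior Dirichlet(15/2, 4, 12, 3, 9/2)
obs 9: x=1 → posterior Dirichlet(15/2, 5, 12, 3, 9/2)
obs 10: x=4 → posterior Dirichlet(15/2, 5, 12, 3, 11/2)
obs 11: x=0 → posterior Dirichlet(17/2, 5, 12, 3, 11/2)
obs 12: x=0 → posterior Dirichlet(19/2, 5, 12, 3, 11/2)
obs 13: x=2 → posterior Dirichlet(19/2, 5, 13, 3, 11/2)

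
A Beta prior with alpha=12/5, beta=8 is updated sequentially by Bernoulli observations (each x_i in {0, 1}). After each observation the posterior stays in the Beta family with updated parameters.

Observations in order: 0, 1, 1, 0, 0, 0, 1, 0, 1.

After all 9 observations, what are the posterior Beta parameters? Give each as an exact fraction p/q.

obs 1: x=0 → posterior Beta(12/5, 9)
obs 2: x=1 → posterior Beta(17/5, 9)
obs 3: x=1 → posterior Beta(22/5, 9)
obs 4: x=0 → posterior Beta(22/5, 10)
obs 5: x=0 → posterior Beta(22/5, 11)
obs 6: x=0 → posterior Beta(22/5, 12)
obs 7: x=1 → posterior Beta(27/5, 12)
obs 8: x=0 → posterior Beta(27/5, 13)
obs 9: x=1 → posterior Beta(32/5, 13)

alpha=32/5, beta=13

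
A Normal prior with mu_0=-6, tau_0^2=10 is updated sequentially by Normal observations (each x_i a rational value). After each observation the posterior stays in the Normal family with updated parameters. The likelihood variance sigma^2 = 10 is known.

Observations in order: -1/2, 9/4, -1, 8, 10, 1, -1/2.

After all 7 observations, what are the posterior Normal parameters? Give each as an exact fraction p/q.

obs 1: x=-1/2 → posterior Normal(-13/4, 5)
obs 2: x=9/4 → posterior Normal(-17/12, 10/3)
obs 3: x=-1 → posterior Normal(-21/16, 5/2)
obs 4: x=8 → posterior Normal(11/20, 2)
obs 5: x=10 → posterior Normal(17/8, 5/3)
obs 6: x=1 → posterior Normal(55/28, 10/7)
obs 7: x=-1/2 → posterior Normal(53/32, 5/4)

mu_0=53/32, tau_0^2=5/4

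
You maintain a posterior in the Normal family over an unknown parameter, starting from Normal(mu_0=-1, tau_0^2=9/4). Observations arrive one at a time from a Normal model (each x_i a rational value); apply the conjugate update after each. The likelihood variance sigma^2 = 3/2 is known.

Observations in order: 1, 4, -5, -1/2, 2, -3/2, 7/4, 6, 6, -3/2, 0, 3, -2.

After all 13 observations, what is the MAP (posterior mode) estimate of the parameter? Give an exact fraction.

151/164

obs 1: x=1 → posterior Normal(1/5, 9/10)
obs 2: x=4 → posterior Normal(13/8, 9/16)
obs 3: x=-5 → posterior Normal(-2/11, 9/22)
obs 4: x=-1/2 → posterior Normal(-1/4, 9/28)
obs 5: x=2 → posterior Normal(5/34, 9/34)
obs 6: x=-3/2 → posterior Normal(-1/10, 9/40)
obs 7: x=7/4 → posterior Normal(13/92, 9/46)
obs 8: x=6 → posterior Normal(85/104, 9/52)
obs 9: x=6 → posterior Normal(157/116, 9/58)
obs 10: x=-3/2 → posterior Normal(139/128, 9/64)
obs 11: x=0 → posterior Normal(139/140, 9/70)
obs 12: x=3 → posterior Normal(175/152, 9/76)
obs 13: x=-2 → posterior Normal(151/164, 9/82)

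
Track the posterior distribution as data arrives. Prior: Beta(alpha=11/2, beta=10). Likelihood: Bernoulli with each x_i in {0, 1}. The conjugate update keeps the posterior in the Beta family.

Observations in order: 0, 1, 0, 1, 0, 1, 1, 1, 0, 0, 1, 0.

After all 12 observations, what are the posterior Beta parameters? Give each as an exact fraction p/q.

obs 1: x=0 → posterior Beta(11/2, 11)
obs 2: x=1 → posterior Beta(13/2, 11)
obs 3: x=0 → posterior Beta(13/2, 12)
obs 4: x=1 → posterior Beta(15/2, 12)
obs 5: x=0 → posterior Beta(15/2, 13)
obs 6: x=1 → posterior Beta(17/2, 13)
obs 7: x=1 → posterior Beta(19/2, 13)
obs 8: x=1 → posterior Beta(21/2, 13)
obs 9: x=0 → posterior Beta(21/2, 14)
obs 10: x=0 → posterior Beta(21/2, 15)
obs 11: x=1 → posterior Beta(23/2, 15)
obs 12: x=0 → posterior Beta(23/2, 16)

alpha=23/2, beta=16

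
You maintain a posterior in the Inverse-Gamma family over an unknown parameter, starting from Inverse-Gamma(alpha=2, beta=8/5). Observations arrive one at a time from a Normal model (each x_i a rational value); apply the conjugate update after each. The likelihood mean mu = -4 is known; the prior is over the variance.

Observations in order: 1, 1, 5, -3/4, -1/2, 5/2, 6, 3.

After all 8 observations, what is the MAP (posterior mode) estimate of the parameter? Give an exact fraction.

27861/1120

obs 1: x=1 → posterior Inverse-Gamma(5/2, 141/10)
obs 2: x=1 → posterior Inverse-Gamma(3, 133/5)
obs 3: x=5 → posterior Inverse-Gamma(7/2, 671/10)
obs 4: x=-3/4 → posterior Inverse-Gamma(4, 11581/160)
obs 5: x=-1/2 → posterior Inverse-Gamma(9/2, 12561/160)
obs 6: x=5/2 → posterior Inverse-Gamma(5, 15941/160)
obs 7: x=6 → posterior Inverse-Gamma(11/2, 23941/160)
obs 8: x=3 → posterior Inverse-Gamma(6, 27861/160)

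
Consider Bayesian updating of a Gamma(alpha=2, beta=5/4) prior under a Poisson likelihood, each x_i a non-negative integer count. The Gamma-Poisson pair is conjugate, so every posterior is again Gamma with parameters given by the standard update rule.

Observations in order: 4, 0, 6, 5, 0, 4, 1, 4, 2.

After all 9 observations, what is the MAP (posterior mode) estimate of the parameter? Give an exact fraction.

obs 1: x=4 → posterior Gamma(6, 9/4)
obs 2: x=0 → posterior Gamma(6, 13/4)
obs 3: x=6 → posterior Gamma(12, 17/4)
obs 4: x=5 → posterior Gamma(17, 21/4)
obs 5: x=0 → posterior Gamma(17, 25/4)
obs 6: x=4 → posterior Gamma(21, 29/4)
obs 7: x=1 → posterior Gamma(22, 33/4)
obs 8: x=4 → posterior Gamma(26, 37/4)
obs 9: x=2 → posterior Gamma(28, 41/4)

108/41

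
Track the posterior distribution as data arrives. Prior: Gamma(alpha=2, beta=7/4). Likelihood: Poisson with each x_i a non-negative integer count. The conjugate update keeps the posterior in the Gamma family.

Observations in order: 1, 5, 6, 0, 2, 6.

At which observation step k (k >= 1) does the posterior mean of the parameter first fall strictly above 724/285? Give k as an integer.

k = 3

obs 1: x=1 → posterior Gamma(3, 11/4)
obs 2: x=5 → posterior Gamma(8, 15/4)
obs 3: x=6 → posterior Gamma(14, 19/4)
obs 4: x=0 → posterior Gamma(14, 23/4)
obs 5: x=2 → posterior Gamma(16, 27/4)
obs 6: x=6 → posterior Gamma(22, 31/4)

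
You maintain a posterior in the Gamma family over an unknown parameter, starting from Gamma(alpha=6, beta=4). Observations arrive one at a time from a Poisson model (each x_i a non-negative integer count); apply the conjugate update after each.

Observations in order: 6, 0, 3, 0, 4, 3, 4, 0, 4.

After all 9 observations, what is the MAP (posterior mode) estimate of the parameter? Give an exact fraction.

29/13

obs 1: x=6 → posterior Gamma(12, 5)
obs 2: x=0 → posterior Gamma(12, 6)
obs 3: x=3 → posterior Gamma(15, 7)
obs 4: x=0 → posterior Gamma(15, 8)
obs 5: x=4 → posterior Gamma(19, 9)
obs 6: x=3 → posterior Gamma(22, 10)
obs 7: x=4 → posterior Gamma(26, 11)
obs 8: x=0 → posterior Gamma(26, 12)
obs 9: x=4 → posterior Gamma(30, 13)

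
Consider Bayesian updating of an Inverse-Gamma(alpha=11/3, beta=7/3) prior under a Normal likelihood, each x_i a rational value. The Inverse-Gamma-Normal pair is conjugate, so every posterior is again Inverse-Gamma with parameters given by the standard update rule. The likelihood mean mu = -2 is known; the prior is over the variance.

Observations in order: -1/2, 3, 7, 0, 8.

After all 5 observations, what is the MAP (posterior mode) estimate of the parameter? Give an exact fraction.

obs 1: x=-1/2 → posterior Inverse-Gamma(25/6, 83/24)
obs 2: x=3 → posterior Inverse-Gamma(14/3, 383/24)
obs 3: x=7 → posterior Inverse-Gamma(31/6, 1355/24)
obs 4: x=0 → posterior Inverse-Gamma(17/3, 1403/24)
obs 5: x=8 → posterior Inverse-Gamma(37/6, 2603/24)

2603/172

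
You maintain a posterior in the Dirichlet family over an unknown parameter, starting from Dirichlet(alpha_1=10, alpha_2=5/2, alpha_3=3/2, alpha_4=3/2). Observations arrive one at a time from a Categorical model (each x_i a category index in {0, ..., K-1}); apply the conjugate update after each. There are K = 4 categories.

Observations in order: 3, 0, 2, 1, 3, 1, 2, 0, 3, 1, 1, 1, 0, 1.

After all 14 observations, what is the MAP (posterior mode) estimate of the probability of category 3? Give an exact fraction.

obs 1: x=3 → posterior Dirichlet(10, 5/2, 3/2, 5/2)
obs 2: x=0 → posterior Dirichlet(11, 5/2, 3/2, 5/2)
obs 3: x=2 → posterior Dirichlet(11, 5/2, 5/2, 5/2)
obs 4: x=1 → posterior Dirichlet(11, 7/2, 5/2, 5/2)
obs 5: x=3 → posterior Dirichlet(11, 7/2, 5/2, 7/2)
obs 6: x=1 → posterior Dirichlet(11, 9/2, 5/2, 7/2)
obs 7: x=2 → posterior Dirichlet(11, 9/2, 7/2, 7/2)
obs 8: x=0 → posterior Dirichlet(12, 9/2, 7/2, 7/2)
obs 9: x=3 → posterior Dirichlet(12, 9/2, 7/2, 9/2)
obs 10: x=1 → posterior Dirichlet(12, 11/2, 7/2, 9/2)
obs 11: x=1 → posterior Dirichlet(12, 13/2, 7/2, 9/2)
obs 12: x=1 → posterior Dirichlet(12, 15/2, 7/2, 9/2)
obs 13: x=0 → posterior Dirichlet(13, 15/2, 7/2, 9/2)
obs 14: x=1 → posterior Dirichlet(13, 17/2, 7/2, 9/2)

7/51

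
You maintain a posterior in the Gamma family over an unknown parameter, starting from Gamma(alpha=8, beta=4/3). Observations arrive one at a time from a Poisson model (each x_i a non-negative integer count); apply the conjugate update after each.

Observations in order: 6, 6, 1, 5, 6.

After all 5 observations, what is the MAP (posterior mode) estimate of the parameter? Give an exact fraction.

93/19

obs 1: x=6 → posterior Gamma(14, 7/3)
obs 2: x=6 → posterior Gamma(20, 10/3)
obs 3: x=1 → posterior Gamma(21, 13/3)
obs 4: x=5 → posterior Gamma(26, 16/3)
obs 5: x=6 → posterior Gamma(32, 19/3)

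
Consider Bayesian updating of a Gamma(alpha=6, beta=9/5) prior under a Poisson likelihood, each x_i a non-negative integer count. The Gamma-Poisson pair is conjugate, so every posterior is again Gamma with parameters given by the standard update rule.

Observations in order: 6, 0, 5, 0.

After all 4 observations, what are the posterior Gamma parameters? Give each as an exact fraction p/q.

obs 1: x=6 → posterior Gamma(12, 14/5)
obs 2: x=0 → posterior Gamma(12, 19/5)
obs 3: x=5 → posterior Gamma(17, 24/5)
obs 4: x=0 → posterior Gamma(17, 29/5)

alpha=17, beta=29/5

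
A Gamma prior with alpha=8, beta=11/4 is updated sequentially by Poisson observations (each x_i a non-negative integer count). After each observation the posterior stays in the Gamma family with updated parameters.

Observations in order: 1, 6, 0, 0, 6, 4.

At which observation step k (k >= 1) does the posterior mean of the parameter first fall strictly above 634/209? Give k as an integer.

obs 1: x=1 → posterior Gamma(9, 15/4)
obs 2: x=6 → posterior Gamma(15, 19/4)
obs 3: x=0 → posterior Gamma(15, 23/4)
obs 4: x=0 → posterior Gamma(15, 27/4)
obs 5: x=6 → posterior Gamma(21, 31/4)
obs 6: x=4 → posterior Gamma(25, 35/4)

k = 2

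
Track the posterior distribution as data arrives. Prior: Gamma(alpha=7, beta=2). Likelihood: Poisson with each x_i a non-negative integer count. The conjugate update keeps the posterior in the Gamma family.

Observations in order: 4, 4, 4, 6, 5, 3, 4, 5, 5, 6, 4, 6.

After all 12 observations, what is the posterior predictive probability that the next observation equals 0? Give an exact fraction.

1607186396188673214933428422746430966564755954690227345058705914036486144/124093581919648947697827373650380188008224280338254175148904323577880859375

obs 1: x=4 → posterior Gamma(11, 3)
obs 2: x=4 → posterior Gamma(15, 4)
obs 3: x=4 → posterior Gamma(19, 5)
obs 4: x=6 → posterior Gamma(25, 6)
obs 5: x=5 → posterior Gamma(30, 7)
obs 6: x=3 → posterior Gamma(33, 8)
obs 7: x=4 → posterior Gamma(37, 9)
obs 8: x=5 → posterior Gamma(42, 10)
obs 9: x=5 → posterior Gamma(47, 11)
obs 10: x=6 → posterior Gamma(53, 12)
obs 11: x=4 → posterior Gamma(57, 13)
obs 12: x=6 → posterior Gamma(63, 14)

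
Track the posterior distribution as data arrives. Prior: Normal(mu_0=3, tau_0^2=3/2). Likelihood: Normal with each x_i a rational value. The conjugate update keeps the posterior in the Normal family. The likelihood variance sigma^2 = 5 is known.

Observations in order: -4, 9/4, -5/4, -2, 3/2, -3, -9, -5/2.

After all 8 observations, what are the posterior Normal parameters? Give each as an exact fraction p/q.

mu_0=-12/17, tau_0^2=15/34

obs 1: x=-4 → posterior Normal(18/13, 15/13)
obs 2: x=9/4 → posterior Normal(99/64, 15/16)
obs 3: x=-5/4 → posterior Normal(21/19, 15/19)
obs 4: x=-2 → posterior Normal(15/22, 15/22)
obs 5: x=3/2 → posterior Normal(39/50, 3/5)
obs 6: x=-3 → posterior Normal(3/8, 15/28)
obs 7: x=-9 → posterior Normal(-33/62, 15/31)
obs 8: x=-5/2 → posterior Normal(-12/17, 15/34)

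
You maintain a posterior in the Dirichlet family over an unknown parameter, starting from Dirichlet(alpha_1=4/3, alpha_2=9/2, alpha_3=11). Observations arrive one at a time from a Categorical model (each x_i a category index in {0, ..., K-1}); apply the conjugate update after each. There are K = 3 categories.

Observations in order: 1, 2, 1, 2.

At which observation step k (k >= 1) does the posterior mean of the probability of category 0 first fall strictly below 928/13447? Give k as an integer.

k = 3

obs 1: x=1 → posterior Dirichlet(4/3, 11/2, 11)
obs 2: x=2 → posterior Dirichlet(4/3, 11/2, 12)
obs 3: x=1 → posterior Dirichlet(4/3, 13/2, 12)
obs 4: x=2 → posterior Dirichlet(4/3, 13/2, 13)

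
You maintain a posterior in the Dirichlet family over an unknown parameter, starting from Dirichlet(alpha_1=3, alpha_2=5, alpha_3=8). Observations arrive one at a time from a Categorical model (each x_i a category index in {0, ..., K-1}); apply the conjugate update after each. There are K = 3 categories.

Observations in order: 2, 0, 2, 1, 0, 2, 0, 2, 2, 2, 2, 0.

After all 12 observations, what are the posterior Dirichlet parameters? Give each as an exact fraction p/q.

obs 1: x=2 → posterior Dirichlet(3, 5, 9)
obs 2: x=0 → posterior Dirichlet(4, 5, 9)
obs 3: x=2 → posterior Dirichlet(4, 5, 10)
obs 4: x=1 → posterior Dirichlet(4, 6, 10)
obs 5: x=0 → posterior Dirichlet(5, 6, 10)
obs 6: x=2 → posterior Dirichlet(5, 6, 11)
obs 7: x=0 → posterior Dirichlet(6, 6, 11)
obs 8: x=2 → posterior Dirichlet(6, 6, 12)
obs 9: x=2 → posterior Dirichlet(6, 6, 13)
obs 10: x=2 → posterior Dirichlet(6, 6, 14)
obs 11: x=2 → posterior Dirichlet(6, 6, 15)
obs 12: x=0 → posterior Dirichlet(7, 6, 15)

alpha_1=7, alpha_2=6, alpha_3=15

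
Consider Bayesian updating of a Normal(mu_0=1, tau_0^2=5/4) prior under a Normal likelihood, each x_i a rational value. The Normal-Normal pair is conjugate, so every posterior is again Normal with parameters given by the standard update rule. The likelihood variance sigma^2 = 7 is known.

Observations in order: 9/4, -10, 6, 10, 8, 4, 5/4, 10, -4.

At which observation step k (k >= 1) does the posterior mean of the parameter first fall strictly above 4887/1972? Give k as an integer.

k = 8

obs 1: x=9/4 → posterior Normal(157/132, 35/33)
obs 2: x=-10 → posterior Normal(-43/152, 35/38)
obs 3: x=6 → posterior Normal(77/172, 35/43)
obs 4: x=10 → posterior Normal(277/192, 35/48)
obs 5: x=8 → posterior Normal(437/212, 35/53)
obs 6: x=4 → posterior Normal(517/232, 35/58)
obs 7: x=5/4 → posterior Normal(271/126, 5/9)
obs 8: x=10 → posterior Normal(371/136, 35/68)
obs 9: x=-4 → posterior Normal(331/146, 35/73)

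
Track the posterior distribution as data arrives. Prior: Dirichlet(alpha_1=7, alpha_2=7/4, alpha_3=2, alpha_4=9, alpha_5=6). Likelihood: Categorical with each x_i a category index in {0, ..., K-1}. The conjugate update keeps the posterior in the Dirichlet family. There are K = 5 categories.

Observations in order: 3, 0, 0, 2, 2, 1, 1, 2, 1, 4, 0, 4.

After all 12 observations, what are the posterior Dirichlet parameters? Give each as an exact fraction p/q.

obs 1: x=3 → posterior Dirichlet(7, 7/4, 2, 10, 6)
obs 2: x=0 → posterior Dirichlet(8, 7/4, 2, 10, 6)
obs 3: x=0 → posterior Dirichlet(9, 7/4, 2, 10, 6)
obs 4: x=2 → posterior Dirichlet(9, 7/4, 3, 10, 6)
obs 5: x=2 → posterior Dirichlet(9, 7/4, 4, 10, 6)
obs 6: x=1 → posterior Dirichlet(9, 11/4, 4, 10, 6)
obs 7: x=1 → posterior Dirichlet(9, 15/4, 4, 10, 6)
obs 8: x=2 → posterior Dirichlet(9, 15/4, 5, 10, 6)
obs 9: x=1 → posterior Dirichlet(9, 19/4, 5, 10, 6)
obs 10: x=4 → posterior Dirichlet(9, 19/4, 5, 10, 7)
obs 11: x=0 → posterior Dirichlet(10, 19/4, 5, 10, 7)
obs 12: x=4 → posterior Dirichlet(10, 19/4, 5, 10, 8)

alpha_1=10, alpha_2=19/4, alpha_3=5, alpha_4=10, alpha_5=8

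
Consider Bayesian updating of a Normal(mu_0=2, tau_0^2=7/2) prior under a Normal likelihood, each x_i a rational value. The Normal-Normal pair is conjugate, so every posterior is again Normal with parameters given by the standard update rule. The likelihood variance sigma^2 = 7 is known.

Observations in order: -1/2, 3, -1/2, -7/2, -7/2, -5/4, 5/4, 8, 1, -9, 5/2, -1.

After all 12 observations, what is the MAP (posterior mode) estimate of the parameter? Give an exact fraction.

obs 1: x=-1/2 → posterior Normal(7/6, 7/3)
obs 2: x=3 → posterior Normal(13/8, 7/4)
obs 3: x=-1/2 → posterior Normal(6/5, 7/5)
obs 4: x=-7/2 → posterior Normal(5/12, 7/6)
obs 5: x=-7/2 → posterior Normal(-1/7, 1)
obs 6: x=-5/4 → posterior Normal(-9/32, 7/8)
obs 7: x=5/4 → posterior Normal(-1/9, 7/9)
obs 8: x=8 → posterior Normal(7/10, 7/10)
obs 9: x=1 → posterior Normal(8/11, 7/11)
obs 10: x=-9 → posterior Normal(-1/12, 7/12)
obs 11: x=5/2 → posterior Normal(3/26, 7/13)
obs 12: x=-1 → posterior Normal(1/28, 1/2)

1/28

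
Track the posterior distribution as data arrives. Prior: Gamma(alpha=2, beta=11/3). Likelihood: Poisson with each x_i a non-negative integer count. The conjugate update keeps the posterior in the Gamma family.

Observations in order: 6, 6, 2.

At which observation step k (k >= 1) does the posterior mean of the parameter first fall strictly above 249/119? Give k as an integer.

k = 2

obs 1: x=6 → posterior Gamma(8, 14/3)
obs 2: x=6 → posterior Gamma(14, 17/3)
obs 3: x=2 → posterior Gamma(16, 20/3)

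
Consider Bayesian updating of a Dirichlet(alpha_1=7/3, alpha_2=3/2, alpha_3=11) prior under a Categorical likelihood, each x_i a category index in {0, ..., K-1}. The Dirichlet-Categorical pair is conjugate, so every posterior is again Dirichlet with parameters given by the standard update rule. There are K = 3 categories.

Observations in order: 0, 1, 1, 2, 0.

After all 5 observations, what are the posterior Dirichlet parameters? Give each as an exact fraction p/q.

obs 1: x=0 → posterior Dirichlet(10/3, 3/2, 11)
obs 2: x=1 → posterior Dirichlet(10/3, 5/2, 11)
obs 3: x=1 → posterior Dirichlet(10/3, 7/2, 11)
obs 4: x=2 → posterior Dirichlet(10/3, 7/2, 12)
obs 5: x=0 → posterior Dirichlet(13/3, 7/2, 12)

alpha_1=13/3, alpha_2=7/2, alpha_3=12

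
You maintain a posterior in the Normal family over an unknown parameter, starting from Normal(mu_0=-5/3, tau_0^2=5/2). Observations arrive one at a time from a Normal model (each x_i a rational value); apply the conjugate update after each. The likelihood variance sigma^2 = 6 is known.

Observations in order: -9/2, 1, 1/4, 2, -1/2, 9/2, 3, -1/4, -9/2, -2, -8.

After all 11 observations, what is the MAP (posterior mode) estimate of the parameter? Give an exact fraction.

obs 1: x=-9/2 → posterior Normal(-5/2, 30/17)
obs 2: x=1 → posterior Normal(-75/44, 15/11)
obs 3: x=1/4 → posterior Normal(-145/108, 10/9)
obs 4: x=2 → posterior Normal(-105/128, 15/16)
obs 5: x=-1/2 → posterior Normal(-115/148, 30/37)
obs 6: x=9/2 → posterior Normal(-25/168, 5/7)
obs 7: x=3 → posterior Normal(35/188, 30/47)
obs 8: x=-1/4 → posterior Normal(15/104, 15/26)
obs 9: x=-9/2 → posterior Normal(-5/19, 10/19)
obs 10: x=-2 → posterior Normal(-25/62, 15/31)
obs 11: x=-8 → posterior Normal(-65/67, 30/67)

-65/67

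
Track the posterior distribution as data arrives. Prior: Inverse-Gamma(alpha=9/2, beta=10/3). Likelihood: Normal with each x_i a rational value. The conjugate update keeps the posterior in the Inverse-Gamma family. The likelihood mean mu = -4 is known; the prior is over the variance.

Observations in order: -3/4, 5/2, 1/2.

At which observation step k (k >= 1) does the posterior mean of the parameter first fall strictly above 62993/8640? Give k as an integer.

obs 1: x=-3/4 → posterior Inverse-Gamma(5, 827/96)
obs 2: x=5/2 → posterior Inverse-Gamma(11/2, 2855/96)
obs 3: x=1/2 → posterior Inverse-Gamma(6, 3827/96)

k = 3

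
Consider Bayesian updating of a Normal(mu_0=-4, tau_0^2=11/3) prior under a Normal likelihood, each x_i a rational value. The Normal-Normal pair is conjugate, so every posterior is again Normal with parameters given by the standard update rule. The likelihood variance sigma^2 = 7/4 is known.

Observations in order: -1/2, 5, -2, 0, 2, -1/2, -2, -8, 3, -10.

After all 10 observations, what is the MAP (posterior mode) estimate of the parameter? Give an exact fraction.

-656/461

obs 1: x=-1/2 → posterior Normal(-106/65, 77/65)
obs 2: x=5 → posterior Normal(114/109, 77/109)
obs 3: x=-2 → posterior Normal(26/153, 77/153)
obs 4: x=0 → posterior Normal(26/197, 77/197)
obs 5: x=2 → posterior Normal(114/241, 77/241)
obs 6: x=-1/2 → posterior Normal(92/285, 77/285)
obs 7: x=-2 → posterior Normal(4/329, 11/47)
obs 8: x=-8 → posterior Normal(-348/373, 77/373)
obs 9: x=3 → posterior Normal(-72/139, 77/417)
obs 10: x=-10 → posterior Normal(-656/461, 77/461)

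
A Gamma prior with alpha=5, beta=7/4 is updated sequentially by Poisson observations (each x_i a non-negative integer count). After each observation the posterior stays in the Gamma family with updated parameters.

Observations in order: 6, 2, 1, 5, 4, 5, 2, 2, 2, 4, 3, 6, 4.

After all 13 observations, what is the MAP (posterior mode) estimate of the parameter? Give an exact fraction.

200/59

obs 1: x=6 → posterior Gamma(11, 11/4)
obs 2: x=2 → posterior Gamma(13, 15/4)
obs 3: x=1 → posterior Gamma(14, 19/4)
obs 4: x=5 → posterior Gamma(19, 23/4)
obs 5: x=4 → posterior Gamma(23, 27/4)
obs 6: x=5 → posterior Gamma(28, 31/4)
obs 7: x=2 → posterior Gamma(30, 35/4)
obs 8: x=2 → posterior Gamma(32, 39/4)
obs 9: x=2 → posterior Gamma(34, 43/4)
obs 10: x=4 → posterior Gamma(38, 47/4)
obs 11: x=3 → posterior Gamma(41, 51/4)
obs 12: x=6 → posterior Gamma(47, 55/4)
obs 13: x=4 → posterior Gamma(51, 59/4)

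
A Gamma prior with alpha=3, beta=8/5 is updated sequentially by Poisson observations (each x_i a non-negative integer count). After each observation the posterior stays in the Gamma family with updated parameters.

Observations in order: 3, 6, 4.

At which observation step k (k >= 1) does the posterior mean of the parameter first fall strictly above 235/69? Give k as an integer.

k = 3

obs 1: x=3 → posterior Gamma(6, 13/5)
obs 2: x=6 → posterior Gamma(12, 18/5)
obs 3: x=4 → posterior Gamma(16, 23/5)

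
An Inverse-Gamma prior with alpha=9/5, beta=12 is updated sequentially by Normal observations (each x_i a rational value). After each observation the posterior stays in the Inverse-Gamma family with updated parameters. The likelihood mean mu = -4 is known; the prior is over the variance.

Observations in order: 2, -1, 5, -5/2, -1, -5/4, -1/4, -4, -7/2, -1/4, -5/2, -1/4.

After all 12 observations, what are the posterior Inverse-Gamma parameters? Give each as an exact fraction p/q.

alpha=39/5, beta=427/4

obs 1: x=2 → posterior Inverse-Gamma(23/10, 30)
obs 2: x=-1 → posterior Inverse-Gamma(14/5, 69/2)
obs 3: x=5 → posterior Inverse-Gamma(33/10, 75)
obs 4: x=-5/2 → posterior Inverse-Gamma(19/5, 609/8)
obs 5: x=-1 → posterior Inverse-Gamma(43/10, 645/8)
obs 6: x=-5/4 → posterior Inverse-Gamma(24/5, 2701/32)
obs 7: x=-1/4 → posterior Inverse-Gamma(53/10, 1463/16)
obs 8: x=-4 → posterior Inverse-Gamma(29/5, 1463/16)
obs 9: x=-7/2 → posterior Inverse-Gamma(63/10, 1465/16)
obs 10: x=-1/4 → posterior Inverse-Gamma(34/5, 3155/32)
obs 11: x=-5/2 → posterior Inverse-Gamma(73/10, 3191/32)
obs 12: x=-1/4 → posterior Inverse-Gamma(39/5, 427/4)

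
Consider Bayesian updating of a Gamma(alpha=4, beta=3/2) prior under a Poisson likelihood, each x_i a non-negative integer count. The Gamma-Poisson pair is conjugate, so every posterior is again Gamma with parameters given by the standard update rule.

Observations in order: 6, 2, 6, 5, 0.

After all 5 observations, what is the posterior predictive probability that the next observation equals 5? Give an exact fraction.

799002733991073394799788371392/6312792073510587215423583984375

obs 1: x=6 → posterior Gamma(10, 5/2)
obs 2: x=2 → posterior Gamma(12, 7/2)
obs 3: x=6 → posterior Gamma(18, 9/2)
obs 4: x=5 → posterior Gamma(23, 11/2)
obs 5: x=0 → posterior Gamma(23, 13/2)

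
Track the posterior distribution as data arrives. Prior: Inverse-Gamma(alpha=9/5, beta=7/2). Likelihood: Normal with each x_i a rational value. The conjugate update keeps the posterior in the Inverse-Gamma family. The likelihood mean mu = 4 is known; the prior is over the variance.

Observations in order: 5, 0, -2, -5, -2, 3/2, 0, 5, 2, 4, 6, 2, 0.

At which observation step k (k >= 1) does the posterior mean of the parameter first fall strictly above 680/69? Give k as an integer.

k = 3

obs 1: x=5 → posterior Inverse-Gamma(23/10, 4)
obs 2: x=0 → posterior Inverse-Gamma(14/5, 12)
obs 3: x=-2 → posterior Inverse-Gamma(33/10, 30)
obs 4: x=-5 → posterior Inverse-Gamma(19/5, 141/2)
obs 5: x=-2 → posterior Inverse-Gamma(43/10, 177/2)
obs 6: x=3/2 → posterior Inverse-Gamma(24/5, 733/8)
obs 7: x=0 → posterior Inverse-Gamma(53/10, 797/8)
obs 8: x=5 → posterior Inverse-Gamma(29/5, 801/8)
obs 9: x=2 → posterior Inverse-Gamma(63/10, 817/8)
obs 10: x=4 → posterior Inverse-Gamma(34/5, 817/8)
obs 11: x=6 → posterior Inverse-Gamma(73/10, 833/8)
obs 12: x=2 → posterior Inverse-Gamma(39/5, 849/8)
obs 13: x=0 → posterior Inverse-Gamma(83/10, 913/8)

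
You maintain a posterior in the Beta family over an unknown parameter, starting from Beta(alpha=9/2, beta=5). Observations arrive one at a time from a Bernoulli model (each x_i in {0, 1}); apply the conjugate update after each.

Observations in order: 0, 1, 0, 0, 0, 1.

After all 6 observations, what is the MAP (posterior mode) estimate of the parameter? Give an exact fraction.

obs 1: x=0 → posterior Beta(9/2, 6)
obs 2: x=1 → posterior Beta(11/2, 6)
obs 3: x=0 → posterior Beta(11/2, 7)
obs 4: x=0 → posterior Beta(11/2, 8)
obs 5: x=0 → posterior Beta(11/2, 9)
obs 6: x=1 → posterior Beta(13/2, 9)

11/27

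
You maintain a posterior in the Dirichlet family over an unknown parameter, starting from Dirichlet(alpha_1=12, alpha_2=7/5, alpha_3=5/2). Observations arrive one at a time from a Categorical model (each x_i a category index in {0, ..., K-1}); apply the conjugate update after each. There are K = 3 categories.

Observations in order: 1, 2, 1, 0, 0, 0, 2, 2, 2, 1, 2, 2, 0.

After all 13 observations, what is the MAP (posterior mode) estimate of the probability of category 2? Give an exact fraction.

obs 1: x=1 → posterior Dirichlet(12, 12/5, 5/2)
obs 2: x=2 → posterior Dirichlet(12, 12/5, 7/2)
obs 3: x=1 → posterior Dirichlet(12, 17/5, 7/2)
obs 4: x=0 → posterior Dirichlet(13, 17/5, 7/2)
obs 5: x=0 → posterior Dirichlet(14, 17/5, 7/2)
obs 6: x=0 → posterior Dirichlet(15, 17/5, 7/2)
obs 7: x=2 → posterior Dirichlet(15, 17/5, 9/2)
obs 8: x=2 → posterior Dirichlet(15, 17/5, 11/2)
obs 9: x=2 → posterior Dirichlet(15, 17/5, 13/2)
obs 10: x=1 → posterior Dirichlet(15, 22/5, 13/2)
obs 11: x=2 → posterior Dirichlet(15, 22/5, 15/2)
obs 12: x=2 → posterior Dirichlet(15, 22/5, 17/2)
obs 13: x=0 → posterior Dirichlet(16, 22/5, 17/2)

75/259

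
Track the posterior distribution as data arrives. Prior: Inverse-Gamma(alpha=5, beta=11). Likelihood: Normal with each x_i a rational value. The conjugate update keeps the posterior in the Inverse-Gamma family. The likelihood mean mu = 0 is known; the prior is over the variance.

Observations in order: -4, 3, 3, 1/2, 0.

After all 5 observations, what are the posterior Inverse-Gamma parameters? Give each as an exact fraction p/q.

obs 1: x=-4 → posterior Inverse-Gamma(11/2, 19)
obs 2: x=3 → posterior Inverse-Gamma(6, 47/2)
obs 3: x=3 → posterior Inverse-Gamma(13/2, 28)
obs 4: x=1/2 → posterior Inverse-Gamma(7, 225/8)
obs 5: x=0 → posterior Inverse-Gamma(15/2, 225/8)

alpha=15/2, beta=225/8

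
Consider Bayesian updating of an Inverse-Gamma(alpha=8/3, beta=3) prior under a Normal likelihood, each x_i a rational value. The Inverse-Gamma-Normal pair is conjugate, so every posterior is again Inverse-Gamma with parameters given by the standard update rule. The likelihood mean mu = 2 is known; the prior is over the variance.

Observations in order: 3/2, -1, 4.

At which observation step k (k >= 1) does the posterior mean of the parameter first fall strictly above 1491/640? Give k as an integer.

k = 2

obs 1: x=3/2 → posterior Inverse-Gamma(19/6, 25/8)
obs 2: x=-1 → posterior Inverse-Gamma(11/3, 61/8)
obs 3: x=4 → posterior Inverse-Gamma(25/6, 77/8)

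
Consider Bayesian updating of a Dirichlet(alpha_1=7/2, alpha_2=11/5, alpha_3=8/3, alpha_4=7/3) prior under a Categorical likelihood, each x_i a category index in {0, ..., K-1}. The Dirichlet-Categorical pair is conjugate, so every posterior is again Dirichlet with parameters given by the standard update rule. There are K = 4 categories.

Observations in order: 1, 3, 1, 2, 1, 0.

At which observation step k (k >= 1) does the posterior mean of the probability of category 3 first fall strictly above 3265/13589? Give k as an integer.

k = 2

obs 1: x=1 → posterior Dirichlet(7/2, 16/5, 8/3, 7/3)
obs 2: x=3 → posterior Dirichlet(7/2, 16/5, 8/3, 10/3)
obs 3: x=1 → posterior Dirichlet(7/2, 21/5, 8/3, 10/3)
obs 4: x=2 → posterior Dirichlet(7/2, 21/5, 11/3, 10/3)
obs 5: x=1 → posterior Dirichlet(7/2, 26/5, 11/3, 10/3)
obs 6: x=0 → posterior Dirichlet(9/2, 26/5, 11/3, 10/3)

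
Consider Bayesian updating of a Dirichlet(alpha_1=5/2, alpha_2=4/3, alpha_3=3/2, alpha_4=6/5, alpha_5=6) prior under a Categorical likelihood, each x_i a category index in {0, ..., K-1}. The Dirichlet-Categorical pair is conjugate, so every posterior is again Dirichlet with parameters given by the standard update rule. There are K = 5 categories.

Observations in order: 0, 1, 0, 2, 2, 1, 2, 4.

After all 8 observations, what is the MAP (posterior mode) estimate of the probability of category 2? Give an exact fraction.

obs 1: x=0 → posterior Dirichlet(7/2, 4/3, 3/2, 6/5, 6)
obs 2: x=1 → posterior Dirichlet(7/2, 7/3, 3/2, 6/5, 6)
obs 3: x=0 → posterior Dirichlet(9/2, 7/3, 3/2, 6/5, 6)
obs 4: x=2 → posterior Dirichlet(9/2, 7/3, 5/2, 6/5, 6)
obs 5: x=2 → posterior Dirichlet(9/2, 7/3, 7/2, 6/5, 6)
obs 6: x=1 → posterior Dirichlet(9/2, 10/3, 7/2, 6/5, 6)
obs 7: x=2 → posterior Dirichlet(9/2, 10/3, 9/2, 6/5, 6)
obs 8: x=4 → posterior Dirichlet(9/2, 10/3, 9/2, 6/5, 7)

105/466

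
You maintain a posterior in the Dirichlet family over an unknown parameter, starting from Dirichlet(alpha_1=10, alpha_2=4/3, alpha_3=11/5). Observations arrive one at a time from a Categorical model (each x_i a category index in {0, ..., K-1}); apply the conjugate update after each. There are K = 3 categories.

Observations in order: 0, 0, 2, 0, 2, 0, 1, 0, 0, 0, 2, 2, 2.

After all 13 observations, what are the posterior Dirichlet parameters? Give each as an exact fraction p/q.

alpha_1=17, alpha_2=7/3, alpha_3=36/5

obs 1: x=0 → posterior Dirichlet(11, 4/3, 11/5)
obs 2: x=0 → posterior Dirichlet(12, 4/3, 11/5)
obs 3: x=2 → posterior Dirichlet(12, 4/3, 16/5)
obs 4: x=0 → posterior Dirichlet(13, 4/3, 16/5)
obs 5: x=2 → posterior Dirichlet(13, 4/3, 21/5)
obs 6: x=0 → posterior Dirichlet(14, 4/3, 21/5)
obs 7: x=1 → posterior Dirichlet(14, 7/3, 21/5)
obs 8: x=0 → posterior Dirichlet(15, 7/3, 21/5)
obs 9: x=0 → posterior Dirichlet(16, 7/3, 21/5)
obs 10: x=0 → posterior Dirichlet(17, 7/3, 21/5)
obs 11: x=2 → posterior Dirichlet(17, 7/3, 26/5)
obs 12: x=2 → posterior Dirichlet(17, 7/3, 31/5)
obs 13: x=2 → posterior Dirichlet(17, 7/3, 36/5)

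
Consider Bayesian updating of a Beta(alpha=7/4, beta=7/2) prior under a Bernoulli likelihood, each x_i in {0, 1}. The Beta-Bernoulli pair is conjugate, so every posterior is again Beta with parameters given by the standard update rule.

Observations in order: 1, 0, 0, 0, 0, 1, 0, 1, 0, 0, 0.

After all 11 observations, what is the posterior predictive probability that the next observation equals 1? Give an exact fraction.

19/65

obs 1: x=1 → posterior Beta(11/4, 7/2)
obs 2: x=0 → posterior Beta(11/4, 9/2)
obs 3: x=0 → posterior Beta(11/4, 11/2)
obs 4: x=0 → posterior Beta(11/4, 13/2)
obs 5: x=0 → posterior Beta(11/4, 15/2)
obs 6: x=1 → posterior Beta(15/4, 15/2)
obs 7: x=0 → posterior Beta(15/4, 17/2)
obs 8: x=1 → posterior Beta(19/4, 17/2)
obs 9: x=0 → posterior Beta(19/4, 19/2)
obs 10: x=0 → posterior Beta(19/4, 21/2)
obs 11: x=0 → posterior Beta(19/4, 23/2)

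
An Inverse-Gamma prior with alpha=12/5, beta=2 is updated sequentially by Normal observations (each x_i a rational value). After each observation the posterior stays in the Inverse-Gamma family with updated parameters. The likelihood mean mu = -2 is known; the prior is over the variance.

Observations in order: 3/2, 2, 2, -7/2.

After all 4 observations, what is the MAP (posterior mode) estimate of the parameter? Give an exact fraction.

505/108

obs 1: x=3/2 → posterior Inverse-Gamma(29/10, 65/8)
obs 2: x=2 → posterior Inverse-Gamma(17/5, 129/8)
obs 3: x=2 → posterior Inverse-Gamma(39/10, 193/8)
obs 4: x=-7/2 → posterior Inverse-Gamma(22/5, 101/4)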